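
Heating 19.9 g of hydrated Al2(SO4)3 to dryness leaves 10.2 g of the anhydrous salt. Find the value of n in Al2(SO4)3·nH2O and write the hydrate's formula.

Mass of water lost = 19.9 − 10.2 = 9.7 g → 9.7 / 18.02 = 0.5383 mol H2O
Molar mass of Al2(SO4)3 = 342.17 g/mol → mol Al2(SO4)3 = 10.2 / 342.17 = 0.02981
n = 0.5383 / 0.02981 = 18.06 ≈ 18 → Al2(SO4)3·18H2O

Al2(SO4)3·18H2O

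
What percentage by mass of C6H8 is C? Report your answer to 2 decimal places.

89.94%

Molar mass = 6(12.01) + 8(1.008) = 80.124 g/mol
Mass of C per mole = 6 × 12.01 = 72.060 g
% C = 72.060 / 80.124 × 100 = 89.94%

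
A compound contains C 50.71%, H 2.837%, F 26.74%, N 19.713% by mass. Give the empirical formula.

C3H2FN

Assume 100 g: 50.71 g C, 2.837 g H, 26.74 g F, 19.713 g N.
Moles — C: 50.71 / 12.01 = 4.222 mol; H: 2.837 / 1.008 = 2.814 mol; F: 26.74 / 19.00 = 1.407 mol; N: 19.713 / 14.01 = 1.407 mol
Divide by the smallest (1.407 mol N): C 3.001, H 2.000, F 1.000, N 1.000
≈ 3:2:1:1 → C3H2FN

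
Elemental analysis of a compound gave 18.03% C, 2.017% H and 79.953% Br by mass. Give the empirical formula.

Assume 100 g: 18.03 g C, 2.017 g H, 79.953 g Br.
C: 18.03 g ÷ 12.01 g/mol = 1.501 mol
H: 2.017 g ÷ 1.008 g/mol = 2.001 mol
Br: 79.953 g ÷ 79.90 g/mol = 1.001 mol
Ratios (÷ 1.001): C 1.500, H 2.000, Br 1.000
Multiply by 2: C 3.00, H 4.00, Br 2.00 → C3H4Br2

C3H4Br2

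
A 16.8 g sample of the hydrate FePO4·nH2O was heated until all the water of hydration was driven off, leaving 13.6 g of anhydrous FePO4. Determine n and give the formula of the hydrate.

FePO4·2H2O

Mass of water lost = 16.8 − 13.6 = 3.2 g → 3.2 / 18.02 = 0.1776 mol H2O
Molar mass of FePO4 = 150.82 g/mol → mol FePO4 = 13.6 / 150.82 = 0.09017
n = 0.1776 / 0.09017 = 1.97 ≈ 2 → FePO4·2H2O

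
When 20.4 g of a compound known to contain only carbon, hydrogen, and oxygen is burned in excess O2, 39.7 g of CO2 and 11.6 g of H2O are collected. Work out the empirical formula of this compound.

C7H10O4

mol C = 39.7 / 44.01 = 0.9021; mass C = 0.9021 × 12.01 = 10.83 g
mol H = 2 × (11.6 / 18.02) = 1.287; mass H = 1.287 × 1.008 = 1.298 g
mass O = 20.4 − (12.13) = 8.268 g → mol O = 0.5168
Divide by the smallest (0.5168 mol O): C 1.746, H 2.491, O 1.000
Scaling by 4: C 6.98, H 9.97, O 4.00 → C7H10O4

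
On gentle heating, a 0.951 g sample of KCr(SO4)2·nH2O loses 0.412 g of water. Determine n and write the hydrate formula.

KCr(SO4)2·12H2O

Mass of anhydrous KCr(SO4)2 = 0.951 − 0.412 = 0.539 g
mol H2O = 0.412 / 18.02 = 0.02286
Molar mass of KCr(SO4)2 = 283.24 g/mol → mol KCr(SO4)2 = 0.539 / 283.24 = 0.001903
n = 0.02286 / 0.001903 = 12.01 ≈ 12 → KCr(SO4)2·12H2O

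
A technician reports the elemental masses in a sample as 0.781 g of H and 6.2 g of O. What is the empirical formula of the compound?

H2O

Moles — H: 0.781 / 1.008 = 0.7748 mol; O: 6.2 / 16.00 = 0.3875 mol
Ratios (÷ 0.3875): H 1.999, O 1.000
≈ 2:1 → H2O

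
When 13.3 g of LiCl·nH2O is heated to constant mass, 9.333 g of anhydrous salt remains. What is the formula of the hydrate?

LiCl·H2O

Mass of water lost = 13.3 − 9.333 = 3.967 g → 3.967 / 18.02 = 0.2201 mol H2O
Molar mass of LiCl = 42.39 g/mol → mol LiCl = 9.333 / 42.39 = 0.2202
n = 0.2201 / 0.2202 = 1.00 ≈ 1 → LiCl·H2O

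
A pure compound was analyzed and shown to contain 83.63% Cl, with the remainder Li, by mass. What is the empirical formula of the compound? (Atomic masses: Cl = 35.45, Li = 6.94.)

Assume 100 g: 83.63 g Cl, 16.37 g Li.
n(Cl) = 83.63/35.45 = 2.359, n(Li) = 16.37/6.94 = 2.359
Smallest is Li at 2.359 mol; normalising gives Cl 1.000, Li 1.000
Ratio ≈ 1:1, so the empirical formula is ClLi

ClLi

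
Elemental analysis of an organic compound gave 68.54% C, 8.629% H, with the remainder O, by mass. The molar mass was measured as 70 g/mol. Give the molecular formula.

Assume 100 g: 68.54 g C, 8.629 g H, 22.831 g O.
Moles — C: 68.54 / 12.01 = 5.707 mol; H: 8.629 / 1.008 = 8.561 mol; O: 22.831 / 16.00 = 1.427 mol
Divide by the smallest (1.427 mol O): C 3.999, H 5.999, O 1.000
Ratio ≈ 4:6:1, so the empirical formula is C4H6O
Empirical-formula mass = 70.09 g/mol
n = 70 / 70.09 = 1.00 ≈ 1
Molecular formula = empirical formula = C4H6O

C4H6O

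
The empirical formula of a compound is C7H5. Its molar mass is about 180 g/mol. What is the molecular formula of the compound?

C14H10

Empirical-formula mass = 89.11 g/mol
n = 180 / 89.11 = 2.02 ≈ 2
Molecular formula = (C7H5)2 = C14H10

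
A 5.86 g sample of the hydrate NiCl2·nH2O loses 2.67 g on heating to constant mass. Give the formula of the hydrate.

NiCl2·6H2O

Mass of anhydrous NiCl2 = 5.86 − 2.67 = 3.19 g
mol H2O = 2.67 / 18.02 = 0.1482
Molar mass of NiCl2 = 129.59 g/mol → mol NiCl2 = 3.19 / 129.59 = 0.02462
n = 0.1482 / 0.02462 = 6.02 ≈ 6 → NiCl2·6H2O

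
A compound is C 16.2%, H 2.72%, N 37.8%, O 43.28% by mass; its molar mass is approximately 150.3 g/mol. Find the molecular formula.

Assume 100 g: 16.2 g C, 2.72 g H, 37.8 g N, 43.28 g O.
C: 16.2 g ÷ 12.01 g/mol = 1.349 mol
H: 2.72 g ÷ 1.008 g/mol = 2.698 mol
N: 37.8 g ÷ 14.01 g/mol = 2.698 mol
O: 43.28 g ÷ 16.00 g/mol = 2.705 mol
Smallest is C at 1.349 mol; normalising gives C 1.000, H 2.000, N 2.000, O 2.005
→ CH2N2O2
Empirical-formula mass = 74.05 g/mol
n = 150.3 / 74.05 = 2.03 ≈ 2
Molecular formula = (CH2N2O2)×2 = C2H4N4O4

C2H4N4O4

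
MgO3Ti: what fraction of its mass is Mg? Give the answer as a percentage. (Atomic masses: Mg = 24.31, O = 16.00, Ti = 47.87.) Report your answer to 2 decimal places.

20.23%

Molar mass = 1(24.31) + 3(16.00) + 1(47.87) = 120.180 g/mol
Mass of Mg per mole = 1 × 24.31 = 24.310 g
% Mg = 24.310 / 120.180 × 100 = 20.23%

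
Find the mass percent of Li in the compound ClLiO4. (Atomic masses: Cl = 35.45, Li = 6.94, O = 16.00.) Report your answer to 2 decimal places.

6.52%

Molar mass = 1(35.45) + 1(6.94) + 4(16.00) = 106.390 g/mol
Mass of Li per mole = 1 × 6.94 = 6.940 g
% Li = 6.940 / 106.390 × 100 = 6.52%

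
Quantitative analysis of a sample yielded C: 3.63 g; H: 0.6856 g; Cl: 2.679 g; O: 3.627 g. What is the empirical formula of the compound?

Moles — C: 3.63 / 12.01 = 0.3022 mol; H: 0.6856 / 1.008 = 0.6802 mol; Cl: 2.679 / 35.45 = 0.07557 mol; O: 3.627 / 16.00 = 0.2267 mol
Ratios (÷ 0.07557): C 4.000, H 9.000, Cl 1.000, O 3.000
≈ 4:9:1:3 → C4H9ClO3

C4H9ClO3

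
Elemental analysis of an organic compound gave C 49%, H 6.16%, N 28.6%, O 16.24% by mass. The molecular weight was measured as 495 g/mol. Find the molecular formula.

C20H30N10O5

Assume 100 g: 49 g C, 6.16 g H, 28.6 g N, 16.24 g O.
n(C) = 49/12.01 = 4.08, n(H) = 6.16/1.008 = 6.111, n(N) = 28.6/14.01 = 2.041, n(O) = 16.24/16.00 = 1.015
Divide by the smallest (1.015 mol O): C 4.020, H 6.021, N 2.011, O 1.000
Ratio ≈ 4:6:2:1, so the empirical formula is C4H6N2O
Empirical-formula mass = 98.11 g/mol
n = 495 / 98.11 = 5.05 ≈ 5
Molecular formula = (C4H6N2O)×5 = C20H30N10O5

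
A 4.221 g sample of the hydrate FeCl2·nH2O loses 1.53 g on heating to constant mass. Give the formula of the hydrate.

Mass of anhydrous FeCl2 = 4.221 − 1.53 = 2.691 g
mol H2O = 1.53 / 18.02 = 0.08491
Molar mass of FeCl2 = 126.75 g/mol → mol FeCl2 = 2.691 / 126.75 = 0.02123
n = 0.08491 / 0.02123 = 4.00 ≈ 4 → FeCl2·4H2O

FeCl2·4H2O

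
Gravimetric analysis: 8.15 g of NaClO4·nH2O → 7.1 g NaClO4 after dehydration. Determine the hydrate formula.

Mass of water lost = 8.15 − 7.1 = 1.05 g → 1.05 / 18.02 = 0.05827 mol H2O
Molar mass of NaClO4 = 122.44 g/mol → mol NaClO4 = 7.1 / 122.44 = 0.05799
n = 0.05827 / 0.05799 = 1.00 ≈ 1 → NaClO4·H2O

NaClO4·H2O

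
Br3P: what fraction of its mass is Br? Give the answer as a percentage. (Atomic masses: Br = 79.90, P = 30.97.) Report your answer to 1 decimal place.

88.6%

Molar mass = 3(79.90) + 1(30.97) = 270.670 g/mol
Mass of Br per mole = 3 × 79.90 = 239.700 g
% Br = 239.700 / 270.670 × 100 = 88.6%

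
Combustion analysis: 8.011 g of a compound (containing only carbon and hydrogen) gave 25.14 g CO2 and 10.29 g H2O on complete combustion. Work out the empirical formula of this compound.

CH2

mol C = 25.14 / 44.01 = 0.5712; mass C = 0.5712 × 12.01 = 6.861 g
mol H = 2 × (10.29 / 18.02) = 1.142; mass H = 1.142 × 1.008 = 1.151 g
Divide by the smallest (0.5712 mol C): C 1.000, H 1.999
Ratio ≈ 1:2, so the empirical formula is CH2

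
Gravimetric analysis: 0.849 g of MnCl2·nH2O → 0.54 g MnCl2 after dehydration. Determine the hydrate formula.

MnCl2·4H2O

Mass of water lost = 0.849 − 0.54 = 0.309 g → 0.309 / 18.02 = 0.01715 mol H2O
Molar mass of MnCl2 = 125.84 g/mol → mol MnCl2 = 0.54 / 125.84 = 0.004291
n = 0.01715 / 0.004291 = 4.00 ≈ 4 → MnCl2·4H2O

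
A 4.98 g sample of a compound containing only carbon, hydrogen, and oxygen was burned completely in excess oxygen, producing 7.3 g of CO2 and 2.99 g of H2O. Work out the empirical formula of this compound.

CH2O

mol C = 7.3 / 44.01 = 0.1659; mass C = 0.1659 × 12.01 = 1.992 g
mol H = 2 × (2.99 / 18.02) = 0.3319; mass H = 0.3319 × 1.008 = 0.3345 g
mass O = 4.98 − (2.327) = 2.653 g → mol O = 0.1658
Smallest is O at 0.1658 mol; normalising gives C 1.000, H 2.001, O 1.000
≈ 1:2:1 → CH2O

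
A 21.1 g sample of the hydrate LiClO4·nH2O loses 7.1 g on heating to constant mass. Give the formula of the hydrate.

LiClO4·3H2O

Mass of anhydrous LiClO4 = 21.1 − 7.1 = 14 g
mol H2O = 7.1 / 18.02 = 0.394
Molar mass of LiClO4 = 106.39 g/mol → mol LiClO4 = 14 / 106.39 = 0.1316
n = 0.394 / 0.1316 = 2.99 ≈ 3 → LiClO4·3H2O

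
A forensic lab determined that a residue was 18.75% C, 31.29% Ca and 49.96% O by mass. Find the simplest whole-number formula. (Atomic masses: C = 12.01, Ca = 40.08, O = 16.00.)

Assume 100 g: 18.75 g C, 31.29 g Ca, 49.96 g O.
C: 18.75 g ÷ 12.01 g/mol = 1.561 mol
Ca: 31.29 g ÷ 40.08 g/mol = 0.7807 mol
O: 49.96 g ÷ 16.00 g/mol = 3.123 mol
Divide by the smallest (0.7807 mol Ca): C 2.000, Ca 1.000, O 4.000
Ratio ≈ 2:1:4, so the empirical formula is C2CaO4

C2CaO4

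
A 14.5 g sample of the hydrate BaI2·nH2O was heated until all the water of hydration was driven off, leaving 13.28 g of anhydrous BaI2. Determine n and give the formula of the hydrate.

Mass of water lost = 14.5 − 13.28 = 1.22 g → 1.22 / 18.02 = 0.0677 mol H2O
Molar mass of BaI2 = 391.13 g/mol → mol BaI2 = 13.28 / 391.13 = 0.03395
n = 0.0677 / 0.03395 = 1.99 ≈ 2 → BaI2·2H2O

BaI2·2H2O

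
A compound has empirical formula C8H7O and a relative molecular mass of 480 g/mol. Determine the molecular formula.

C32H28O4

Empirical-formula mass = 119.14 g/mol
n = 480 / 119.14 = 4.03 ≈ 4
Molecular formula = (C8H7O)4 = C32H28O4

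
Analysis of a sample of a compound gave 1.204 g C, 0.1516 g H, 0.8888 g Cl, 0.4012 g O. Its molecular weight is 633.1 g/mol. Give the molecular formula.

C: 1.204 g ÷ 12.01 g/mol = 0.1002 mol
H: 0.1516 g ÷ 1.008 g/mol = 0.1504 mol
Cl: 0.8888 g ÷ 35.45 g/mol = 0.02507 mol
O: 0.4012 g ÷ 16.00 g/mol = 0.02508 mol
Divide by the smallest (0.02507 mol Cl): C 3.998, H 5.999, Cl 1.000, O 1.000
→ C4H6ClO
Empirical-formula mass = 105.54 g/mol
n = 633.1 / 105.54 = 6.00 ≈ 6
Molecular formula = (C4H6ClO)×6 = C24H36Cl6O6

C24H36Cl6O6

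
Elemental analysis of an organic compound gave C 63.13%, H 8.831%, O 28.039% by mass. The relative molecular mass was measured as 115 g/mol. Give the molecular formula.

Assume 100 g: 63.13 g C, 8.831 g H, 28.039 g O.
Moles — C: 63.13 / 12.01 = 5.256 mol; H: 8.831 / 1.008 = 8.761 mol; O: 28.039 / 16.00 = 1.752 mol
Smallest is O at 1.752 mol; normalising gives C 3.000, H 4.999, O 1.000
≈ 3:5:1 → C3H5O
Empirical-formula mass = 57.07 g/mol
n = 115 / 57.07 = 2.02 ≈ 2
Molecular formula = (C3H5O)×2 = C6H10O2

C6H10O2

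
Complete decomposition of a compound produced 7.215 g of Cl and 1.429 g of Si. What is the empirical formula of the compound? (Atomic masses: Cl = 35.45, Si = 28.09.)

n(Cl) = 7.215/35.45 = 0.2035, n(Si) = 1.429/28.09 = 0.05087
Smallest is Si at 0.05087 mol; normalising gives Cl 4.001, Si 1.000
→ Cl4Si

Cl4Si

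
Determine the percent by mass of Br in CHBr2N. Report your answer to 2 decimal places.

85.53%

Molar mass = 1(12.01) + 1(1.008) + 2(79.90) + 1(14.01) = 186.828 g/mol
Mass of Br per mole = 2 × 79.90 = 159.800 g
% Br = 159.800 / 186.828 × 100 = 85.53%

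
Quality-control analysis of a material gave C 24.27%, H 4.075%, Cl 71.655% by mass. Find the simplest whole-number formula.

Assume 100 g: 24.27 g C, 4.075 g H, 71.655 g Cl.
C: 24.27 g ÷ 12.01 g/mol = 2.021 mol
H: 4.075 g ÷ 1.008 g/mol = 4.043 mol
Cl: 71.655 g ÷ 35.45 g/mol = 2.021 mol
Smallest is C at 2.021 mol; normalising gives C 1.000, H 2.001, Cl 1.000
Ratio ≈ 1:2:1, so the empirical formula is CH2Cl

CH2Cl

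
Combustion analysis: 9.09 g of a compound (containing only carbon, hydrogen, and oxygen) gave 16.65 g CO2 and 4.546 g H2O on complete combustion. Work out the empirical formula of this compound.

mol C = 16.65 / 44.01 = 0.3783; mass C = 0.3783 × 12.01 = 4.544 g
mol H = 2 × (4.546 / 18.02) = 0.5046; mass H = 0.5046 × 1.008 = 0.5086 g
mass O = 9.09 − (5.052) = 4.038 g → mol O = 0.2524
Ratios (÷ 0.2524): C 1.499, H 1.999, O 1.000
×2: C 3.00, H 4.00, O 2.00 → C3H4O2

C3H4O2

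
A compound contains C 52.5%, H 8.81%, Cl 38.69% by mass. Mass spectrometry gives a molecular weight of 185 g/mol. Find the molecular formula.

C8H16Cl2

Assume 100 g: 52.5 g C, 8.81 g H, 38.69 g Cl.
Moles — C: 52.5 / 12.01 = 4.371 mol; H: 8.81 / 1.008 = 8.74 mol; Cl: 38.69 / 35.45 = 1.091 mol
Smallest is Cl at 1.091 mol; normalising gives C 4.005, H 8.008, Cl 1.000
→ C4H8Cl
Empirical-formula mass = 91.55 g/mol
n = 185 / 91.55 = 2.02 ≈ 2
Molecular formula = (C4H8Cl)×2 = C8H16Cl2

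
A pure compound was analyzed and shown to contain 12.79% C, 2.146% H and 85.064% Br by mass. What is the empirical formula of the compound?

CH2Br

Assume 100 g: 12.79 g C, 2.146 g H, 85.064 g Br.
C: 12.79 g ÷ 12.01 g/mol = 1.065 mol
H: 2.146 g ÷ 1.008 g/mol = 2.129 mol
Br: 85.064 g ÷ 79.90 g/mol = 1.065 mol
Smallest is Br at 1.065 mol; normalising gives C 1.000, H 2.000, Br 1.000
≈ 1:2:1 → CH2Br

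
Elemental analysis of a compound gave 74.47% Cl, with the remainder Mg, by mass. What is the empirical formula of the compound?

Assume 100 g: 74.47 g Cl, 25.53 g Mg.
n(Cl) = 74.47/35.45 = 2.101, n(Mg) = 25.53/24.31 = 1.05
Divide by the smallest (1.05 mol Mg): Cl 2.000, Mg 1.000
→ Cl2Mg

Cl2Mg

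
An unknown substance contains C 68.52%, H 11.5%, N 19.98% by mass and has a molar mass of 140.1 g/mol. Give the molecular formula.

Assume 100 g: 68.52 g C, 11.5 g H, 19.98 g N.
n(C) = 68.52/12.01 = 5.705, n(H) = 11.5/1.008 = 11.41, n(N) = 19.98/14.01 = 1.426
Smallest is N at 1.426 mol; normalising gives C 4.001, H 8.000, N 1.000
→ C4H8N
Empirical-formula mass = 70.11 g/mol
n = 140.1 / 70.11 = 2.00 ≈ 2
Molecular formula = (C4H8N)×2 = C8H16N2

C8H16N2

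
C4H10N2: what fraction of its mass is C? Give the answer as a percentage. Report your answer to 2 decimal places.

55.77%

Molar mass = 4(12.01) + 10(1.008) + 2(14.01) = 86.140 g/mol
Mass of C per mole = 4 × 12.01 = 48.040 g
% C = 48.040 / 86.140 × 100 = 55.77%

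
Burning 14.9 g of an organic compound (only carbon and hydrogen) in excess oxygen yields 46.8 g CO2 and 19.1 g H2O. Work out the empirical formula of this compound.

mol C = 46.8 / 44.01 = 1.063; mass C = 1.063 × 12.01 = 12.77 g
mol H = 2 × (19.1 / 18.02) = 2.120; mass H = 2.120 × 1.008 = 2.137 g
Smallest is C at 1.063 mol; normalising gives C 1.000, H 1.993
≈ 1:2 → CH2

CH2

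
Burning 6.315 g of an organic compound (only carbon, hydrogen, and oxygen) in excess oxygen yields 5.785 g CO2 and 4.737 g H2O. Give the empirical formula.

CH4O2

mol C = 5.785 / 44.01 = 0.1314; mass C = 0.1314 × 12.01 = 1.579 g
mol H = 2 × (4.737 / 18.02) = 0.5257; mass H = 0.5257 × 1.008 = 0.5300 g
mass O = 6.315 − (2.109) = 4.206 g → mol O = 0.2629
Smallest is C at 0.1314 mol; normalising gives C 1.000, H 4.000, O 2.000
≈ 1:4:2 → CH4O2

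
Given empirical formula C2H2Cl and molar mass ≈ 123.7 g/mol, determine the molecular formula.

Empirical-formula mass = 61.49 g/mol
n = 123.7 / 61.49 = 2.01 ≈ 2
Molecular formula = (C2H2Cl)2 = C4H4Cl2

C4H4Cl2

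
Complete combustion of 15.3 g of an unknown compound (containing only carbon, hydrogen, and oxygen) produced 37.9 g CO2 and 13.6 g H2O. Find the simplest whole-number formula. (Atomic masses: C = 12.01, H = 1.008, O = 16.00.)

C4H7O

mol C = 37.9 / 44.01 = 0.8612; mass C = 0.8612 × 12.01 = 10.34 g
mol H = 2 × (13.6 / 18.02) = 1.509; mass H = 1.509 × 1.008 = 1.522 g
mass O = 15.3 − (11.86) = 3.436 g → mol O = 0.2147
Smallest is O at 0.2147 mol; normalising gives C 4.010, H 7.029, O 1.000
Ratio ≈ 4:7:1, so the empirical formula is C4H7O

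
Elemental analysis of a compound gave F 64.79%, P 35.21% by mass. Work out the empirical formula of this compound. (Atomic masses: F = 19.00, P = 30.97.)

F3P

Assume 100 g: 64.79 g F, 35.21 g P.
n(F) = 64.79/19.00 = 3.41, n(P) = 35.21/30.97 = 1.137
Divide by the smallest (1.137 mol P): F 2.999, P 1.000
Ratio ≈ 3:1, so the empirical formula is F3P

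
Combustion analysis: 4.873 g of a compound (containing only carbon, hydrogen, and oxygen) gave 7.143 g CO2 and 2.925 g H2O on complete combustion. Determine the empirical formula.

mol C = 7.143 / 44.01 = 0.1623; mass C = 0.1623 × 12.01 = 1.949 g
mol H = 2 × (2.925 / 18.02) = 0.3246; mass H = 0.3246 × 1.008 = 0.3272 g
mass O = 4.873 − (2.277) = 2.596 g → mol O = 0.1623
Smallest is O at 0.1623 mol; normalising gives C 1.000, H 2.000, O 1.000
→ CH2O

CH2O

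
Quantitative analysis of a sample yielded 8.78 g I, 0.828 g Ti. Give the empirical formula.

n(I) = 8.78/126.90 = 0.06919, n(Ti) = 0.828/47.87 = 0.0173
Smallest is Ti at 0.0173 mol; normalising gives I 4.000, Ti 1.000
≈ 4:1 → I4Ti

I4Ti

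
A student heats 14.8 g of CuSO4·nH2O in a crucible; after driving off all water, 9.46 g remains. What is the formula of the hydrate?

Mass of water lost = 14.8 − 9.46 = 5.34 g → 5.34 / 18.02 = 0.2963 mol H2O
Molar mass of CuSO4 = 159.62 g/mol → mol CuSO4 = 9.46 / 159.62 = 0.05927
n = 0.2963 / 0.05927 = 5.00 ≈ 5 → CuSO4·5H2O

CuSO4·5H2O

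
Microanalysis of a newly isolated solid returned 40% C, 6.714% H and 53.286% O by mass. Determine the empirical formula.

CH2O

Assume 100 g: 40 g C, 6.714 g H, 53.286 g O.
Moles — C: 40 / 12.01 = 3.331 mol; H: 6.714 / 1.008 = 6.661 mol; O: 53.286 / 16.00 = 3.33 mol
Divide by the smallest (3.33 mol O): C 1.000, H 2.000, O 1.000
≈ 1:2:1 → CH2O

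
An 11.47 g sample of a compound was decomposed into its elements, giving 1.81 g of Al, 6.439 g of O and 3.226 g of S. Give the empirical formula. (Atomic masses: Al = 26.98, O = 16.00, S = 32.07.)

Al2O12S3

Moles — Al: 1.81 / 26.98 = 0.06709 mol; O: 6.439 / 16.00 = 0.4024 mol; S: 3.226 / 32.07 = 0.1006 mol
Divide by the smallest (0.06709 mol Al): Al 1.000, O 5.999, S 1.499
Scaling by 2: Al 2.00, O 12.00, S 3.00 → Al2O12S3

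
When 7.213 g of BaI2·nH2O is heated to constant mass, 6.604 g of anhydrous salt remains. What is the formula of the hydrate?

BaI2·2H2O

Mass of water lost = 7.213 − 6.604 = 0.609 g → 0.609 / 18.02 = 0.0338 mol H2O
Molar mass of BaI2 = 391.13 g/mol → mol BaI2 = 6.604 / 391.13 = 0.01688
n = 0.0338 / 0.01688 = 2.00 ≈ 2 → BaI2·2H2O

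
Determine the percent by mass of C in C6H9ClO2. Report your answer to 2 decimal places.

48.50%

Molar mass = 6(12.01) + 9(1.008) + 1(35.45) + 2(16.00) = 148.582 g/mol
Mass of C per mole = 6 × 12.01 = 72.060 g
% C = 72.060 / 148.582 × 100 = 48.50%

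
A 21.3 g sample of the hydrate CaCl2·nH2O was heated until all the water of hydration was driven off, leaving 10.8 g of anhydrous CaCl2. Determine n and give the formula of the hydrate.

Mass of water lost = 21.3 − 10.8 = 10.5 g → 10.5 / 18.02 = 0.5827 mol H2O
Molar mass of CaCl2 = 110.98 g/mol → mol CaCl2 = 10.8 / 110.98 = 0.09731
n = 0.5827 / 0.09731 = 5.99 ≈ 6 → CaCl2·6H2O

CaCl2·6H2O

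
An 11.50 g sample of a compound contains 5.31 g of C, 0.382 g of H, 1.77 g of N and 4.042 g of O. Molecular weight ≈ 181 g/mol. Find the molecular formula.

C7H6N2O4

C: 5.31 g ÷ 12.01 g/mol = 0.4421 mol
H: 0.382 g ÷ 1.008 g/mol = 0.379 mol
N: 1.77 g ÷ 14.01 g/mol = 0.1263 mol
O: 4.042 g ÷ 16.00 g/mol = 0.2526 mol
Divide by the smallest (0.1263 mol N): C 3.500, H 3.000, N 1.000, O 2.000
Scaling by 2: C 7.00, H 6.00, N 2.00, O 4.00 → C7H6N2O4
Empirical-formula mass = 182.14 g/mol
n = 181 / 182.14 = 0.99 ≈ 1
Molecular formula = empirical formula = C7H6N2O4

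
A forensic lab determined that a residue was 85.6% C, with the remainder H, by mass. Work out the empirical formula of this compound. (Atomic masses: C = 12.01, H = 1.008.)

CH2

Assume 100 g: 85.6 g C, 14.4 g H.
n(C) = 85.6/12.01 = 7.127, n(H) = 14.4/1.008 = 14.29
Divide by the smallest (7.127 mol C): C 1.000, H 2.004
→ CH2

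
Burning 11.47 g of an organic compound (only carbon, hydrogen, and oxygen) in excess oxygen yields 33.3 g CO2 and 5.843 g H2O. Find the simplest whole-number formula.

C7H6O

mol C = 33.3 / 44.01 = 0.7566; mass C = 0.7566 × 12.01 = 9.087 g
mol H = 2 × (5.843 / 18.02) = 0.6485; mass H = 0.6485 × 1.008 = 0.6537 g
mass O = 11.47 − (9.741) = 1.729 g → mol O = 0.1081
Smallest is O at 0.1081 mol; normalising gives C 7.002, H 6.001, O 1.000
→ C7H6O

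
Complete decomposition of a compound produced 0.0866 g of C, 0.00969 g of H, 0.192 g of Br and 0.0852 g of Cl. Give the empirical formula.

C: 0.0866 g ÷ 12.01 g/mol = 0.007211 mol
H: 0.00969 g ÷ 1.008 g/mol = 0.009613 mol
Br: 0.192 g ÷ 79.90 g/mol = 0.002403 mol
Cl: 0.0852 g ÷ 35.45 g/mol = 0.002403 mol
Ratios (÷ 0.002403): C 3.001, H 4.000, Br 1.000, Cl 1.000
≈ 3:4:1:1 → C3H4BrCl

C3H4BrCl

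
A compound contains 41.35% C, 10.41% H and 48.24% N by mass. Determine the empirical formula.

CH3N

Assume 100 g: 41.35 g C, 10.41 g H, 48.24 g N.
n(C) = 41.35/12.01 = 3.443, n(H) = 10.41/1.008 = 10.33, n(N) = 48.24/14.01 = 3.443
Divide by the smallest (3.443 mol C): C 1.000, H 3.000, N 1.000
Ratio ≈ 1:3:1, so the empirical formula is CH3N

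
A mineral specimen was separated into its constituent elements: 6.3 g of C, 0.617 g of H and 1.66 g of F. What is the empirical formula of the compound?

C: 6.3 g ÷ 12.01 g/mol = 0.5246 mol
H: 0.617 g ÷ 1.008 g/mol = 0.6121 mol
F: 1.66 g ÷ 19.00 g/mol = 0.08737 mol
Divide by the smallest (0.08737 mol F): C 6.004, H 7.006, F 1.000
→ C6H7F

C6H7F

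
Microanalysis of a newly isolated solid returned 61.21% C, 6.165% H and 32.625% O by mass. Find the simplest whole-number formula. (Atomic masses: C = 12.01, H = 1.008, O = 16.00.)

Assume 100 g: 61.21 g C, 6.165 g H, 32.625 g O.
n(C) = 61.21/12.01 = 5.097, n(H) = 6.165/1.008 = 6.116, n(O) = 32.625/16.00 = 2.039
Ratios (÷ 2.039): C 2.499, H 2.999, O 1.000
Multiply by 2: C 5.00, H 6.00, O 2.00 → C5H6O2

C5H6O2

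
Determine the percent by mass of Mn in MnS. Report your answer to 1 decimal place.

63.1%

Molar mass = 1(54.94) + 1(32.07) = 87.010 g/mol
Mass of Mn per mole = 1 × 54.94 = 54.940 g
% Mn = 54.940 / 87.010 × 100 = 63.1%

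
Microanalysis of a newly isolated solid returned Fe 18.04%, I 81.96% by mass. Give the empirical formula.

FeI2

Assume 100 g: 18.04 g Fe, 81.96 g I.
n(Fe) = 18.04/55.85 = 0.323, n(I) = 81.96/126.90 = 0.6459
Ratios (÷ 0.323): Fe 1.000, I 2.000
→ FeI2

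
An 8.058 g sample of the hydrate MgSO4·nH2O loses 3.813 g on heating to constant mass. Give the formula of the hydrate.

Mass of anhydrous MgSO4 = 8.058 − 3.813 = 4.245 g
mol H2O = 3.813 / 18.02 = 0.2116
Molar mass of MgSO4 = 120.38 g/mol → mol MgSO4 = 4.245 / 120.38 = 0.03526
n = 0.2116 / 0.03526 = 6.00 ≈ 6 → MgSO4·6H2O

MgSO4·6H2O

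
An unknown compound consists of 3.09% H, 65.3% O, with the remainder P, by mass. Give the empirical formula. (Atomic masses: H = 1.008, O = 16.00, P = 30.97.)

H3O4P

Assume 100 g: 3.09 g H, 65.3 g O, 31.61 g P.
n(H) = 3.09/1.008 = 3.065, n(O) = 65.3/16.00 = 4.081, n(P) = 31.61/30.97 = 1.021
Divide by the smallest (1.021 mol P): H 3.003, O 3.999, P 1.000
Ratio ≈ 3:4:1, so the empirical formula is H3O4P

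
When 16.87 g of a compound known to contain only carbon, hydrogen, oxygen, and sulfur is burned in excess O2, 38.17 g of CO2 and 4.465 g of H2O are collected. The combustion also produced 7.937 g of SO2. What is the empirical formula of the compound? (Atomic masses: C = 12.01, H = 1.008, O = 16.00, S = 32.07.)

mol C = 38.17 / 44.01 = 0.8673; mass C = 0.8673 × 12.01 = 10.42 g
mol H = 2 × (4.465 / 18.02) = 0.4956; mass H = 0.4956 × 1.008 = 0.4995 g
mol S = 7.937 / 64.07 = 0.1239; mass S = 3.973 g
mass O = 16.87 − (14.89) = 1.981 g → mol O = 0.1238
Divide by the smallest (0.1238 mol O): C 7.004, H 4.002, O 1.000, S 1.000
≈ 7:4:1:1 → C7H4OS

C7H4OS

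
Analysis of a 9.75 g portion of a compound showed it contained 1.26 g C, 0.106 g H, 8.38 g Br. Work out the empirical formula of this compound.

CHBr

Moles — C: 1.26 / 12.01 = 0.1049 mol; H: 0.106 / 1.008 = 0.1052 mol; Br: 8.38 / 79.90 = 0.1049 mol
Ratios (÷ 0.1049): C 1.000, H 1.003, Br 1.000
Ratio ≈ 1:1:1, so the empirical formula is CHBr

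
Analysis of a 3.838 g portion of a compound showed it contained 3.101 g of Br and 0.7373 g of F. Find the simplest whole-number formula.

BrF

Moles — Br: 3.101 / 79.90 = 0.03881 mol; F: 0.7373 / 19.00 = 0.03881 mol
Ratios (÷ 0.03881): Br 1.000, F 1.000
Ratio ≈ 1:1, so the empirical formula is BrF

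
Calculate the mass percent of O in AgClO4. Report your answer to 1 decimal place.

30.9%

Molar mass = 1(107.87) + 1(35.45) + 4(16.00) = 207.320 g/mol
Mass of O per mole = 4 × 16.00 = 64.000 g
% O = 64.000 / 207.320 × 100 = 30.9%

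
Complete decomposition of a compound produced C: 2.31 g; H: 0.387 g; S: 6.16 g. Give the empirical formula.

CH2S

C: 2.31 g ÷ 12.01 g/mol = 0.1923 mol
H: 0.387 g ÷ 1.008 g/mol = 0.3839 mol
S: 6.16 g ÷ 32.07 g/mol = 0.1921 mol
Smallest is S at 0.1921 mol; normalising gives C 1.001, H 1.999, S 1.000
Ratio ≈ 1:2:1, so the empirical formula is CH2S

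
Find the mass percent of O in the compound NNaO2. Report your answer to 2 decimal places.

46.38%

Molar mass = 1(14.01) + 1(22.99) + 2(16.00) = 69.000 g/mol
Mass of O per mole = 2 × 16.00 = 32.000 g
% O = 32.000 / 69.000 × 100 = 46.38%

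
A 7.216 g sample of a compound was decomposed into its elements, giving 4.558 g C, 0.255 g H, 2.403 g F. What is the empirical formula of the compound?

n(C) = 4.558/12.01 = 0.3795, n(H) = 0.255/1.008 = 0.253, n(F) = 2.403/19.00 = 0.1265
Ratios (÷ 0.1265): C 3.001, H 2.000, F 1.000
→ C3H2F

C3H2F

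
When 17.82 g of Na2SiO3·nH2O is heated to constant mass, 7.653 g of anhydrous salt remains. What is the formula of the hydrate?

Na2SiO3·9H2O

Mass of water lost = 17.82 − 7.653 = 10.17 g → 10.17 / 18.02 = 0.5642 mol H2O
Molar mass of Na2SiO3 = 122.07 g/mol → mol Na2SiO3 = 7.653 / 122.07 = 0.06269
n = 0.5642 / 0.06269 = 9.00 ≈ 9 → Na2SiO3·9H2O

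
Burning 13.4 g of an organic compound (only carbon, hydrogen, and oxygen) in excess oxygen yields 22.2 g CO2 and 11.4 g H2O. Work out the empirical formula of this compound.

C4H10O3

mol C = 22.2 / 44.01 = 0.5044; mass C = 0.5044 × 12.01 = 6.058 g
mol H = 2 × (11.4 / 18.02) = 1.265; mass H = 1.265 × 1.008 = 1.275 g
mass O = 13.4 − (7.334) = 6.066 g → mol O = 0.3792
Ratios (÷ 0.3792): C 1.330, H 3.337, O 1.000
×3: C 3.99, H 10.01, O 3.00 → C4H10O3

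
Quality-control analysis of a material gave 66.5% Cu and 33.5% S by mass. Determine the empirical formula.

Assume 100 g: 66.5 g Cu, 33.5 g S.
n(Cu) = 66.5/63.55 = 1.046, n(S) = 33.5/32.07 = 1.045
Smallest is S at 1.045 mol; normalising gives Cu 1.002, S 1.000
Ratio ≈ 1:1, so the empirical formula is CuS

CuS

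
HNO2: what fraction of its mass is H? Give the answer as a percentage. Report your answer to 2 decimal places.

2.14%

Molar mass = 1(1.008) + 1(14.01) + 2(16.00) = 47.018 g/mol
Mass of H per mole = 1 × 1.008 = 1.008 g
% H = 1.008 / 47.018 × 100 = 2.14%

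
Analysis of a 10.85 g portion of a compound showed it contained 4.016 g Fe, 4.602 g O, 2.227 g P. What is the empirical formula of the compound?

Moles — Fe: 4.016 / 55.85 = 0.07191 mol; O: 4.602 / 16.00 = 0.2876 mol; P: 2.227 / 30.97 = 0.07191 mol
Divide by the smallest (0.07191 mol Fe): Fe 1.000, O 4.000, P 1.000
Ratio ≈ 1:4:1, so the empirical formula is FeO4P

FeO4P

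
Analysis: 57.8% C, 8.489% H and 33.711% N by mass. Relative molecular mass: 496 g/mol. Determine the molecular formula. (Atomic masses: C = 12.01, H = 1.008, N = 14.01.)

Assume 100 g: 57.8 g C, 8.489 g H, 33.711 g N.
n(C) = 57.8/12.01 = 4.813, n(H) = 8.489/1.008 = 8.422, n(N) = 33.711/14.01 = 2.406
Divide by the smallest (2.406 mol N): C 2.000, H 3.500, N 1.000
Scaling by 2: C 4.00, H 7.00, N 2.00 → C4H7N2
Empirical-formula mass = 83.12 g/mol
n = 496 / 83.12 = 5.97 ≈ 6
Molecular formula = (C4H7N2)×6 = C24H42N12

C24H42N12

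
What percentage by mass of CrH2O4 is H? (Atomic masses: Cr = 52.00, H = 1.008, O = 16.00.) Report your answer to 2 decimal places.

Molar mass = 1(52.00) + 2(1.008) + 4(16.00) = 118.016 g/mol
Mass of H per mole = 2 × 1.008 = 2.016 g
% H = 2.016 / 118.016 × 100 = 1.71%

1.71%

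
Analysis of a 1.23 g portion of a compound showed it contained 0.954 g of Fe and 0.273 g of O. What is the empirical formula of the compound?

FeO

Fe: 0.954 g ÷ 55.85 g/mol = 0.01708 mol
O: 0.273 g ÷ 16.00 g/mol = 0.01706 mol
Smallest is O at 0.01706 mol; normalising gives Fe 1.001, O 1.000
≈ 1:1 → FeO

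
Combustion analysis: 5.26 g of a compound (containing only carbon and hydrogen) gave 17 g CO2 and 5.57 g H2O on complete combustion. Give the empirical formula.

mol C = 17 / 44.01 = 0.3863; mass C = 0.3863 × 12.01 = 4.639 g
mol H = 2 × (5.57 / 18.02) = 0.6182; mass H = 0.6182 × 1.008 = 0.6231 g
Divide by the smallest (0.3863 mol C): C 1.000, H 1.600
Scaling by 5: C 5.00, H 8.00 → C5H8

C5H8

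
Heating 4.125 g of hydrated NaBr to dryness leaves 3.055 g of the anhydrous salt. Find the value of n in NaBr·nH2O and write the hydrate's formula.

NaBr·2H2O

Mass of water lost = 4.125 − 3.055 = 1.07 g → 1.07 / 18.02 = 0.05938 mol H2O
Molar mass of NaBr = 102.89 g/mol → mol NaBr = 3.055 / 102.89 = 0.02969
n = 0.05938 / 0.02969 = 2.00 ≈ 2 → NaBr·2H2O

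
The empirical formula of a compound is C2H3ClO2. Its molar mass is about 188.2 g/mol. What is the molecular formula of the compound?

Empirical-formula mass = 94.49 g/mol
n = 188.2 / 94.49 = 1.99 ≈ 2
Molecular formula = (C2H3ClO2)2 = C4H6Cl2O4

C4H6Cl2O4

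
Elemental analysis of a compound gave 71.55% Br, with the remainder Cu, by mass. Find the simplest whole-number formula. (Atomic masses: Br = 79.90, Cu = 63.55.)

Assume 100 g: 71.55 g Br, 28.45 g Cu.
n(Br) = 71.55/79.90 = 0.8955, n(Cu) = 28.45/63.55 = 0.4477
Divide by the smallest (0.4477 mol Cu): Br 2.000, Cu 1.000
≈ 2:1 → Br2Cu

Br2Cu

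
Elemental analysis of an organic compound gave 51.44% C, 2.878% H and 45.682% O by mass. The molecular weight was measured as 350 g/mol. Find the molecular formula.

C15H10O10

Assume 100 g: 51.44 g C, 2.878 g H, 45.682 g O.
Moles — C: 51.44 / 12.01 = 4.283 mol; H: 2.878 / 1.008 = 2.855 mol; O: 45.682 / 16.00 = 2.855 mol
Ratios (÷ 2.855): C 1.500, H 1.000, O 1.000
Scaling by 2: C 3.00, H 2.00, O 2.00 → C3H2O2
Empirical-formula mass = 70.05 g/mol
n = 350 / 70.05 = 5.00 ≈ 5
Molecular formula = (C3H2O2)×5 = C15H10O10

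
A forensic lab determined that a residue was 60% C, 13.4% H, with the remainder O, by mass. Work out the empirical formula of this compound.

Assume 100 g: 60 g C, 13.4 g H, 26.6 g O.
Moles — C: 60 / 12.01 = 4.996 mol; H: 13.4 / 1.008 = 13.29 mol; O: 26.6 / 16.00 = 1.663 mol
Ratios (÷ 1.663): C 3.005, H 7.996, O 1.000
≈ 3:8:1 → C3H8O

C3H8O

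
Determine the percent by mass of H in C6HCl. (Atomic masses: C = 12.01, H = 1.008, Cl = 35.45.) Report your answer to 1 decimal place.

Molar mass = 6(12.01) + 1(1.008) + 1(35.45) = 108.518 g/mol
Mass of H per mole = 1 × 1.008 = 1.008 g
% H = 1.008 / 108.518 × 100 = 0.9%

0.9%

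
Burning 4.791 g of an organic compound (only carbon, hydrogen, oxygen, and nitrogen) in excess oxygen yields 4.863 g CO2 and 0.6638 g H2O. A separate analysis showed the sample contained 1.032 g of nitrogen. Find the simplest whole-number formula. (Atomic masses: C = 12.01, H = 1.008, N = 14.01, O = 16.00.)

C3H2N2O4

mol C = 4.863 / 44.01 = 0.1105; mass C = 0.1105 × 12.01 = 1.327 g
mol H = 2 × (0.6638 / 18.02) = 0.07367; mass H = 0.07367 × 1.008 = 0.07426 g
mol N = 1.032 / 14.01 = 0.07366
mass O = 4.791 − (2.433) = 2.358 g → mol O = 0.1474
Divide by the smallest (0.07366 mol N): C 1.500, H 1.000, N 1.000, O 2.000
Scaling by 2: C 3.00, H 2.00, N 2.00, O 4.00 → C3H2N2O4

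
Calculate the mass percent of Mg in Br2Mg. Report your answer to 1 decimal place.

Molar mass = 2(79.90) + 1(24.31) = 184.110 g/mol
Mass of Mg per mole = 1 × 24.31 = 24.310 g
% Mg = 24.310 / 184.110 × 100 = 13.2%

13.2%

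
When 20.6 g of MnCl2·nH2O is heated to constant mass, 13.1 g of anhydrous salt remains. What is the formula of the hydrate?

Mass of water lost = 20.6 − 13.1 = 7.5 g → 7.5 / 18.02 = 0.4162 mol H2O
Molar mass of MnCl2 = 125.84 g/mol → mol MnCl2 = 13.1 / 125.84 = 0.1041
n = 0.4162 / 0.1041 = 4.00 ≈ 4 → MnCl2·4H2O

MnCl2·4H2O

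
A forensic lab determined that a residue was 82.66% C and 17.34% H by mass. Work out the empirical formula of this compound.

Assume 100 g: 82.66 g C, 17.34 g H.
Moles — C: 82.66 / 12.01 = 6.883 mol; H: 17.34 / 1.008 = 17.2 mol
Ratios (÷ 6.883): C 1.000, H 2.499
×2: C 2.00, H 5.00 → C2H5

C2H5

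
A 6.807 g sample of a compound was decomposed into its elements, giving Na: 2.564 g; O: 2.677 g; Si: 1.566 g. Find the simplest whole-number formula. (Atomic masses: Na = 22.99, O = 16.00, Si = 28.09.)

Moles — Na: 2.564 / 22.99 = 0.1115 mol; O: 2.677 / 16.00 = 0.1673 mol; Si: 1.566 / 28.09 = 0.05575 mol
Ratios (÷ 0.05575): Na 2.001, O 3.001, Si 1.000
≈ 2:3:1 → Na2O3Si

Na2O3Si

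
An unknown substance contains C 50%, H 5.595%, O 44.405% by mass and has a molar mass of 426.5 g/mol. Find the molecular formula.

Assume 100 g: 50 g C, 5.595 g H, 44.405 g O.
n(C) = 50/12.01 = 4.163, n(H) = 5.595/1.008 = 5.551, n(O) = 44.405/16.00 = 2.775
Smallest is O at 2.775 mol; normalising gives C 1.500, H 2.000, O 1.000
Multiply by 2: C 3.00, H 4.00, O 2.00 → C3H4O2
Empirical-formula mass = 72.06 g/mol
n = 426.5 / 72.06 = 5.92 ≈ 6
Molecular formula = (C3H4O2)×6 = C18H24O12

C18H24O12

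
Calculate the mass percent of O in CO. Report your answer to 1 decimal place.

57.1%

Molar mass = 1(12.01) + 1(16.00) = 28.010 g/mol
Mass of O per mole = 1 × 16.00 = 16.000 g
% O = 16.000 / 28.010 × 100 = 57.1%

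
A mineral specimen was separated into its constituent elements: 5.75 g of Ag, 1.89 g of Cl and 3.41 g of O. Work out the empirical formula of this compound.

n(Ag) = 5.75/107.87 = 0.0533, n(Cl) = 1.89/35.45 = 0.05331, n(O) = 3.41/16.00 = 0.2131
Ratios (÷ 0.0533): Ag 1.000, Cl 1.000, O 3.998
Ratio ≈ 1:1:4, so the empirical formula is AgClO4

AgClO4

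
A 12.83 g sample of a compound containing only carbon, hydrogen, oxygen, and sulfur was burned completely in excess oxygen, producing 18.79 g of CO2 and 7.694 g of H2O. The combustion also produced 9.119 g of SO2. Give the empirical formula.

mol C = 18.79 / 44.01 = 0.4269; mass C = 0.4269 × 12.01 = 5.128 g
mol H = 2 × (7.694 / 18.02) = 0.8539; mass H = 0.8539 × 1.008 = 0.8608 g
mol S = 9.119 / 64.07 = 0.1423; mass S = 4.564 g
mass O = 12.83 − (10.55) = 2.277 g → mol O = 0.1423
Ratios (÷ 0.1423): C 3.000, H 6.000, O 1.000, S 1.000
≈ 3:6:1:1 → C3H6OS

C3H6OS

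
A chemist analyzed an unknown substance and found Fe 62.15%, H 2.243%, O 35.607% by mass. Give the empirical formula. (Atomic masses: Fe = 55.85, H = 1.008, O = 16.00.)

Assume 100 g: 62.15 g Fe, 2.243 g H, 35.607 g O.
Fe: 62.15 g ÷ 55.85 g/mol = 1.113 mol
H: 2.243 g ÷ 1.008 g/mol = 2.225 mol
O: 35.607 g ÷ 16.00 g/mol = 2.225 mol
Smallest is Fe at 1.113 mol; normalising gives Fe 1.000, H 2.000, O 2.000
→ FeH2O2

FeH2O2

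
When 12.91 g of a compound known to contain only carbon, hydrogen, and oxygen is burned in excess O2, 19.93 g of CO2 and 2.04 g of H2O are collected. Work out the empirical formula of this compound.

mol C = 19.93 / 44.01 = 0.4529; mass C = 0.4529 × 12.01 = 5.439 g
mol H = 2 × (2.04 / 18.02) = 0.2264; mass H = 0.2264 × 1.008 = 0.2282 g
mass O = 12.91 − (5.667) = 7.243 g → mol O = 0.4527
Divide by the smallest (0.2264 mol H): C 2.000, H 1.000, O 1.999
Ratio ≈ 2:1:2, so the empirical formula is C2HO2

C2HO2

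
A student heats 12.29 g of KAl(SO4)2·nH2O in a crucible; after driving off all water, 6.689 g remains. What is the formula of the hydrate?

KAl(SO4)2·12H2O

Mass of water lost = 12.29 − 6.689 = 5.601 g → 5.601 / 18.02 = 0.3108 mol H2O
Molar mass of KAl(SO4)2 = 258.22 g/mol → mol KAl(SO4)2 = 6.689 / 258.22 = 0.0259
n = 0.3108 / 0.0259 = 12.00 ≈ 12 → KAl(SO4)2·12H2O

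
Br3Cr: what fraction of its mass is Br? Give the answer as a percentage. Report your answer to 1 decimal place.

Molar mass = 3(79.90) + 1(52.00) = 291.700 g/mol
Mass of Br per mole = 3 × 79.90 = 239.700 g
% Br = 239.700 / 291.700 × 100 = 82.2%

82.2%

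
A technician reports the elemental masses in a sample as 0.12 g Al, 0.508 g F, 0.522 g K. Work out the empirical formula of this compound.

AlF6K3

Moles — Al: 0.12 / 26.98 = 0.004448 mol; F: 0.508 / 19.00 = 0.02674 mol; K: 0.522 / 39.10 = 0.01335 mol
Ratios (÷ 0.004448): Al 1.000, F 6.011, K 3.002
→ AlF6K3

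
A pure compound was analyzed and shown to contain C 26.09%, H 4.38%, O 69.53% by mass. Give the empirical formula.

Assume 100 g: 26.09 g C, 4.38 g H, 69.53 g O.
Moles — C: 26.09 / 12.01 = 2.172 mol; H: 4.38 / 1.008 = 4.345 mol; O: 69.53 / 16.00 = 4.346 mol
Smallest is C at 2.172 mol; normalising gives C 1.000, H 2.000, O 2.000
≈ 1:2:2 → CH2O2

CH2O2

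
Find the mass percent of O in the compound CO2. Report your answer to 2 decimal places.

Molar mass = 1(12.01) + 2(16.00) = 44.010 g/mol
Mass of O per mole = 2 × 16.00 = 32.000 g
% O = 32.000 / 44.010 × 100 = 72.71%

72.71%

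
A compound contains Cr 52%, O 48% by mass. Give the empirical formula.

Assume 100 g: 52 g Cr, 48 g O.
Moles — Cr: 52 / 52.00 = 1 mol; O: 48 / 16.00 = 3 mol
Ratios (÷ 1): Cr 1.000, O 3.000
Ratio ≈ 1:3, so the empirical formula is CrO3

CrO3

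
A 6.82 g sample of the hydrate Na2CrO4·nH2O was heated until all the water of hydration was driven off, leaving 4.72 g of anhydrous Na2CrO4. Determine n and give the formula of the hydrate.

Na2CrO4·4H2O

Mass of water lost = 6.82 − 4.72 = 2.1 g → 2.1 / 18.02 = 0.1165 mol H2O
Molar mass of Na2CrO4 = 161.98 g/mol → mol Na2CrO4 = 4.72 / 161.98 = 0.02914
n = 0.1165 / 0.02914 = 4.00 ≈ 4 → Na2CrO4·4H2O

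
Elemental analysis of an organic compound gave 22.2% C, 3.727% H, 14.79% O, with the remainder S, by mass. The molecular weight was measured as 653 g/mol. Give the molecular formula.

Assume 100 g: 22.2 g C, 3.727 g H, 14.79 g O, 59.283 g S.
Moles — C: 22.2 / 12.01 = 1.848 mol; H: 3.727 / 1.008 = 3.697 mol; O: 14.79 / 16.00 = 0.9244 mol; S: 59.283 / 32.07 = 1.849 mol
Ratios (÷ 0.9244): C 2.000, H 4.000, O 1.000, S 2.000
→ C2H4OS2
Empirical-formula mass = 108.19 g/mol
n = 653 / 108.19 = 6.04 ≈ 6
Molecular formula = (C2H4OS2)×6 = C12H24O6S12

C12H24O6S12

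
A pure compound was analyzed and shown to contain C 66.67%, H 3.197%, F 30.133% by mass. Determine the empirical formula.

Assume 100 g: 66.67 g C, 3.197 g H, 30.133 g F.
C: 66.67 g ÷ 12.01 g/mol = 5.551 mol
H: 3.197 g ÷ 1.008 g/mol = 3.172 mol
F: 30.133 g ÷ 19.00 g/mol = 1.586 mol
Smallest is F at 1.586 mol; normalising gives C 3.500, H 2.000, F 1.000
Scaling by 2: C 7.00, H 4.00, F 2.00 → C7H4F2

C7H4F2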